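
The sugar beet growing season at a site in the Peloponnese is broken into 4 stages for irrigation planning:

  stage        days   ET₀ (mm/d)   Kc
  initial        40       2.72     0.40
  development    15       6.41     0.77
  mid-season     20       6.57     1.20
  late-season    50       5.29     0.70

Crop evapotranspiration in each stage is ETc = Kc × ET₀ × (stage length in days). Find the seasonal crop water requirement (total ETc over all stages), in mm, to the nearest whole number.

460 mm

initial: 0.40 × 2.72 × 40 = 43.52 mm
development: 0.77 × 6.41 × 15 = 74.04 mm
mid-season: 1.20 × 6.57 × 20 = 157.68 mm
late-season: 0.70 × 5.29 × 50 = 185.15 mm
Seasonal total = 460.39 mm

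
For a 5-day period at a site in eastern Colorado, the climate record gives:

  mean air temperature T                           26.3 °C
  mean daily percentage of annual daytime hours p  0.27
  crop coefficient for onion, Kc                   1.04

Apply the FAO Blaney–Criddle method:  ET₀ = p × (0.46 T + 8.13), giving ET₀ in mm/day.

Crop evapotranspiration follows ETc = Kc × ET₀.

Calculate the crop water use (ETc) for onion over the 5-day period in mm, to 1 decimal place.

ET₀ = 0.27 × (0.46 × 26.3 + 8.13) = 0.27 × 20.228 = 5.4616 mm/d
ETc = Kc × ET₀ = 1.04 × 5.4616 = 5.6801 mm/d
Over 5 days: 5.6801 × 5 = 28.401 mm

28.4 mm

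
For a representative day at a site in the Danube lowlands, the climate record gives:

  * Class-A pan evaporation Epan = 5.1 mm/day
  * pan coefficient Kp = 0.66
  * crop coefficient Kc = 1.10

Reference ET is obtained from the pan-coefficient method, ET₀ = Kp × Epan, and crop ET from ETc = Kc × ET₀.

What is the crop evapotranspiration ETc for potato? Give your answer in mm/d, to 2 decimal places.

ET₀ = 0.66 × 5.1 = 3.3660 mm/d
ETc = Kc × ET₀ = 1.10 × 3.3660 = 3.7026 mm/d

3.70 mm/d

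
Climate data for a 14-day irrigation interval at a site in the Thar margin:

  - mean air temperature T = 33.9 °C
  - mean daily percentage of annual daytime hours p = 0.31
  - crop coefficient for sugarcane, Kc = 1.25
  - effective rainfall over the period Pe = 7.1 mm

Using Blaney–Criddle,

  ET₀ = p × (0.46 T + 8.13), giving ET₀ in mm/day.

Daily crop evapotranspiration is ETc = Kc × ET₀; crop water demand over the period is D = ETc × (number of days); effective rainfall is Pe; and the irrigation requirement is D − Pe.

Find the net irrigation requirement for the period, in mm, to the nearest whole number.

122 mm

ET₀ = 0.31 × (0.46 × 33.9 + 8.13) = 0.31 × 23.724 = 7.3544 mm/d
ETc = Kc × ET₀ = 1.25 × 7.3544 = 9.1930 mm/d
Crop demand D = ETc × 14 d = 9.1930 × 14 = 128.702 mm
D − Pe = 128.702 − 7.1 = 121.602 mm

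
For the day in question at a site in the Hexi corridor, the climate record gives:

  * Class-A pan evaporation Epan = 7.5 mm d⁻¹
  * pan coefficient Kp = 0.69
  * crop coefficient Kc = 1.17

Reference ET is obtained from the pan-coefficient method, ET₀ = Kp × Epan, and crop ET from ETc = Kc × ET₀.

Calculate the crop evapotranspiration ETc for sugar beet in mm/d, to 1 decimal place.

6.1 mm/d

ET₀ = 0.69 × 7.5 = 5.1750 mm/d
ETc = Kc × ET₀ = 1.17 × 5.1750 = 6.0548 mm/d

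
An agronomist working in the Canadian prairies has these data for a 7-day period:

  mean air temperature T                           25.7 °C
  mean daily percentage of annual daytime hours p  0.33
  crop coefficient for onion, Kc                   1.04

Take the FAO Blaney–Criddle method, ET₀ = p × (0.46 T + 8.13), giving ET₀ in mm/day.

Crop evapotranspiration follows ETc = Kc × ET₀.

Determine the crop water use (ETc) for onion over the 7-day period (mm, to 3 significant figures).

ET₀ = 0.33 × (0.46 × 25.7 + 8.13) = 0.33 × 19.952 = 6.5842 mm/d
ETc = Kc × ET₀ = 1.04 × 6.5842 = 6.8476 mm/d
Over 7 days: 6.8476 × 7 = 47.933 mm

47.9 mm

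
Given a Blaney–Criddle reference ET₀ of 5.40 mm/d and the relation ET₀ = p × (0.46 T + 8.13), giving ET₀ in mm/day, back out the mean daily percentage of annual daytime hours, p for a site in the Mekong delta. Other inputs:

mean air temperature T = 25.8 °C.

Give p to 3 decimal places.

p = ET₀ / (0.46 T + 8.13) = 5.40 / (0.46 × 25.8 + 8.13) = 5.40 / 19.998 = 0.2700

0.270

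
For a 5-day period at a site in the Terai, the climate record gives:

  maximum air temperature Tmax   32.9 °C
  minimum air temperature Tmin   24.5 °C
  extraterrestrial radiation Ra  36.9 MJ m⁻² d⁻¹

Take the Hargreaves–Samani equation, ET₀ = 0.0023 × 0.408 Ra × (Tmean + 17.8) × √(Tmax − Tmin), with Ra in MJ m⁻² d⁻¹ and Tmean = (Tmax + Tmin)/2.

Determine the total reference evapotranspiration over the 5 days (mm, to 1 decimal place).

Tmean = (32.9 + 24.5)/2 = 28.70 °C
0.408 Ra = 0.408 × 36.9 = 15.0552 mm/d equivalent
ET₀ = 0.0023 × 15.0552 × (28.70 + 17.8) × √8.4 = 0.0023 × 15.0552 × 46.50 × 2.8983 = 4.6667 mm/d
Over 5 days: 4.6667 × 5 = 23.334 mm

23.3 mm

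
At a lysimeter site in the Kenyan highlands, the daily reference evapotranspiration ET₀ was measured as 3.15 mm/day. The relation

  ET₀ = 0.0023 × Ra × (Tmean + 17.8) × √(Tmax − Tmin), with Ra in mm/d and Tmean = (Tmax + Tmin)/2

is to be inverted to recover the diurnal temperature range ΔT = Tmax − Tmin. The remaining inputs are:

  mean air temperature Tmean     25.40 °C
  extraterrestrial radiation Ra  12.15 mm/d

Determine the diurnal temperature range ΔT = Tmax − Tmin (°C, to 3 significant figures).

√ΔT = ET₀ / [0.0023 × Ra × (Tmean+17.8)] = 3.15 / (0.0023 × 12.15 × 43.20) = 2.6093
ΔT = 2.6093² = 6.808 °C

6.81 °C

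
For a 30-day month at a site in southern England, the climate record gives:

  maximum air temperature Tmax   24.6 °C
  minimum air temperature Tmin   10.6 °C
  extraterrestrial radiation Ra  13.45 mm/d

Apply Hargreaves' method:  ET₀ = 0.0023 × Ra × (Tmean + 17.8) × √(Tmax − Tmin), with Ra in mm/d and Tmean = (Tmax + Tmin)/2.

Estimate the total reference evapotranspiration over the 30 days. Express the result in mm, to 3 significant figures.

123 mm

Tmean = (24.6 + 10.6)/2 = 17.60 °C
ET₀ = 0.0023 × 13.45 × (17.60 + 17.8) × √14.0 = 0.0023 × 13.45 × 35.40 × 3.7417 = 4.0975 mm/d
Over 30 days: 4.0975 × 30 = 122.925 mm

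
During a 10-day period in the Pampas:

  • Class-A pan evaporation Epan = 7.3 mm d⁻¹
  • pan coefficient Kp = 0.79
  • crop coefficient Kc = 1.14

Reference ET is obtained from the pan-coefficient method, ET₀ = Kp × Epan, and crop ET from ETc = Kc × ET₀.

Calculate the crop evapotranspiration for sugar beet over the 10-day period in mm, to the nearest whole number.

66 mm

ET₀ = 0.79 × 7.3 = 5.7670 mm/d
ETc = Kc × ET₀ = 1.14 × 5.7670 = 6.5744 mm/d
Over 10 days: 6.5744 × 10 = 65.744 mm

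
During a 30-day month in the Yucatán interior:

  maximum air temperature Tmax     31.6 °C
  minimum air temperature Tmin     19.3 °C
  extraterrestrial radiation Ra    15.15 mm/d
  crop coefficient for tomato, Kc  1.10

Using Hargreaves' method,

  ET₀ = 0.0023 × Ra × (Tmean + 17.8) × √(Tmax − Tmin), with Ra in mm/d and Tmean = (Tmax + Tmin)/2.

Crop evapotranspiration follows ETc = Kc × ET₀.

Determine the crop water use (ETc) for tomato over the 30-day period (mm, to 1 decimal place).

174.4 mm

Tmean = (31.6 + 19.3)/2 = 25.45 °C
ET₀ = 0.0023 × 15.15 × (25.45 + 17.8) × √12.3 = 0.0023 × 15.15 × 43.25 × 3.5071 = 5.2854 mm/d
ETc = Kc × ET₀ = 1.10 × 5.2854 = 5.8139 mm/d
Over 30 days: 5.8139 × 30 = 174.417 mm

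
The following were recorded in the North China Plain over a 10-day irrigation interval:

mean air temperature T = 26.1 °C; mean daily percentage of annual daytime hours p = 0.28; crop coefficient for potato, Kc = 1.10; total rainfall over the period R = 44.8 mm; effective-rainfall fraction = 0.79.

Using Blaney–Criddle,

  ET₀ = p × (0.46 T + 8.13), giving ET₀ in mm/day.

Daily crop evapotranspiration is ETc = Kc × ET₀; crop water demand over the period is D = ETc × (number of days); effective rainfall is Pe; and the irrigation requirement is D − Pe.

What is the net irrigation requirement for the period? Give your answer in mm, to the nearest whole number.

ET₀ = 0.28 × (0.46 × 26.1 + 8.13) = 0.28 × 20.136 = 5.6381 mm/d
ETc = Kc × ET₀ = 1.10 × 5.6381 = 6.2019 mm/d
Crop demand D = ETc × 10 d = 6.2019 × 10 = 62.019 mm
Pe = 0.79 × 44.8 = 35.392 mm
D − Pe = 62.019 − 35.392 = 26.627 mm

27 mm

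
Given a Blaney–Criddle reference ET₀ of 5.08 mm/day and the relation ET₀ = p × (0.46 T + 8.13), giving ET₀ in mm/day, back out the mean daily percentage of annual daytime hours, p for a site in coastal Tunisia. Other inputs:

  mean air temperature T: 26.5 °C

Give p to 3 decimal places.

0.250

p = ET₀ / (0.46 T + 8.13) = 5.08 / (0.46 × 26.5 + 8.13) = 5.08 / 20.320 = 0.2500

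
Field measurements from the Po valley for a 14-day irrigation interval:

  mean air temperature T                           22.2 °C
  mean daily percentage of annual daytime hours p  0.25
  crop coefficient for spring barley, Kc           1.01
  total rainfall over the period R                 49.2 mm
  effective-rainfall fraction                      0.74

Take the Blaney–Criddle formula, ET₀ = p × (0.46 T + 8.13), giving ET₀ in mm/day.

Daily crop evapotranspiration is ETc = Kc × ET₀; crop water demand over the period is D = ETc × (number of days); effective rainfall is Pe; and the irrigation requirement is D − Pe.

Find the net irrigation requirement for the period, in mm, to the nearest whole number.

ET₀ = 0.25 × (0.46 × 22.2 + 8.13) = 0.25 × 18.342 = 4.5855 mm/d
ETc = Kc × ET₀ = 1.01 × 4.5855 = 4.6314 mm/d
Crop demand D = ETc × 14 d = 4.6314 × 14 = 64.840 mm
Pe = 0.74 × 49.2 = 36.408 mm
D − Pe = 64.840 − 36.408 = 28.432 mm

28 mm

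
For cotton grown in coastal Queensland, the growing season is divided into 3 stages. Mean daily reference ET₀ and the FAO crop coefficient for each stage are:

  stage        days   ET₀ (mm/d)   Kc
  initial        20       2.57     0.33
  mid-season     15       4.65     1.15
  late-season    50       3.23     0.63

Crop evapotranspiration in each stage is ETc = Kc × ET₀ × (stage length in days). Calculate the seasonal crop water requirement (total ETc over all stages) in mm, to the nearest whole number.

199 mm

initial: 0.33 × 2.57 × 20 = 16.96 mm
mid-season: 1.15 × 4.65 × 15 = 80.21 mm
late-season: 0.63 × 3.23 × 50 = 101.75 mm
Seasonal total = 198.92 mm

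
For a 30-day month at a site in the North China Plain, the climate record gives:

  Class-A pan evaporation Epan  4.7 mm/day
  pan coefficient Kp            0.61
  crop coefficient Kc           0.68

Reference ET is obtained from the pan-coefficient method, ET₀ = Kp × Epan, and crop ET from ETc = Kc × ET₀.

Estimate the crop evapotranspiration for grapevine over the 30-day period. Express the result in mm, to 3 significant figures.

58.5 mm

ET₀ = 0.61 × 4.7 = 2.8670 mm/d
ETc = Kc × ET₀ = 0.68 × 2.8670 = 1.9496 mm/d
Over 30 days: 1.9496 × 30 = 58.488 mm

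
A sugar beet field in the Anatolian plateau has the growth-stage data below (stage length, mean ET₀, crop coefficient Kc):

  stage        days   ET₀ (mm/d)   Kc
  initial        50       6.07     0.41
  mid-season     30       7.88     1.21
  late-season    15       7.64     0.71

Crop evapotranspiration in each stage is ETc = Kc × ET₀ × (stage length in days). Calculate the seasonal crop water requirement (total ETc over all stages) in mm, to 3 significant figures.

initial: 0.41 × 6.07 × 50 = 124.44 mm
mid-season: 1.21 × 7.88 × 30 = 286.04 mm
late-season: 0.71 × 7.64 × 15 = 81.37 mm
Seasonal total = 491.85 mm

492 mm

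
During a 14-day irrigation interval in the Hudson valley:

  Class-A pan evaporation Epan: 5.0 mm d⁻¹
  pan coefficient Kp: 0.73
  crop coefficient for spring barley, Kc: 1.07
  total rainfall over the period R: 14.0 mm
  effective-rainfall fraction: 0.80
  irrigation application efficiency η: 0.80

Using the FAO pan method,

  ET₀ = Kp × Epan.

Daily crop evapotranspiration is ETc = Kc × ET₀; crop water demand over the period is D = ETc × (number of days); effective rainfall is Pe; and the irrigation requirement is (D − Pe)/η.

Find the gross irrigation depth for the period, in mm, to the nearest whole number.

54 mm

ET₀ = 0.73 × 5.0 = 3.6500 mm/d
ETc = Kc × ET₀ = 1.07 × 3.6500 = 3.9055 mm/d
Crop demand D = ETc × 14 d = 3.9055 × 14 = 54.677 mm
Pe = 0.80 × 14.0 = 11.200 mm
D − Pe = 54.677 − 11.200 = 43.477 mm
Gross irrigation = 43.477 / 0.80 = 54.346 mm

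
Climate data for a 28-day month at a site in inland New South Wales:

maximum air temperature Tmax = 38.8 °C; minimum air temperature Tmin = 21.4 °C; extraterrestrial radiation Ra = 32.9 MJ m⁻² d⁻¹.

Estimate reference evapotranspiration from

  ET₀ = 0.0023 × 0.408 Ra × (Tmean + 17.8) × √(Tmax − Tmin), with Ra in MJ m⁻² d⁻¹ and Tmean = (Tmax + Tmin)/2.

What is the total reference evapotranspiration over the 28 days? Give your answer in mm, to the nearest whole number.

Tmean = (38.8 + 21.4)/2 = 30.10 °C
0.408 Ra = 0.408 × 32.9 = 13.4232 mm/d equivalent
ET₀ = 0.0023 × 13.4232 × (30.10 + 17.8) × √17.4 = 0.0023 × 13.4232 × 47.90 × 4.1713 = 6.1687 mm/d
Over 28 days: 6.1687 × 28 = 172.724 mm

173 mm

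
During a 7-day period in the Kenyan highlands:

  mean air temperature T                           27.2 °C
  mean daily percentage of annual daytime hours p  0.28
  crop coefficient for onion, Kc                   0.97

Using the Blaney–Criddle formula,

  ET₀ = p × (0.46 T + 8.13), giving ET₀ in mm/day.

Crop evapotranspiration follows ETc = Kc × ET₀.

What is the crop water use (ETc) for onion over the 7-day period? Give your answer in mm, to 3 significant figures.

39.2 mm

ET₀ = 0.28 × (0.46 × 27.2 + 8.13) = 0.28 × 20.642 = 5.7798 mm/d
ETc = Kc × ET₀ = 0.97 × 5.7798 = 5.6064 mm/d
Over 7 days: 5.6064 × 7 = 39.245 mm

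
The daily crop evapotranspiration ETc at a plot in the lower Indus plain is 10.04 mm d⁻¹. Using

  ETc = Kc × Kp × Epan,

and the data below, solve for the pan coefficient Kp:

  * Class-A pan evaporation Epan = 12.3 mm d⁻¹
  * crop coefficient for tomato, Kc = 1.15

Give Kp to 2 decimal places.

0.71

ETc = Kc × Kp × Epan  ⇒  Kp = ETc / (Kc × Epan)
Kp = 10.04 / (1.15 × 12.3) = 10.04 / 14.145 = 0.7098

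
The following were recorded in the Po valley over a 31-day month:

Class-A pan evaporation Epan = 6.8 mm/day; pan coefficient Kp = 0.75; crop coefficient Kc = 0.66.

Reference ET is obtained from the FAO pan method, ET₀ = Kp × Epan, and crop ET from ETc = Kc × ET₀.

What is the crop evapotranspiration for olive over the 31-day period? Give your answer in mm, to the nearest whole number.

104 mm

ET₀ = 0.75 × 6.8 = 5.1000 mm/d
ETc = Kc × ET₀ = 0.66 × 5.1000 = 3.3660 mm/d
Over 31 days: 3.3660 × 31 = 104.346 mm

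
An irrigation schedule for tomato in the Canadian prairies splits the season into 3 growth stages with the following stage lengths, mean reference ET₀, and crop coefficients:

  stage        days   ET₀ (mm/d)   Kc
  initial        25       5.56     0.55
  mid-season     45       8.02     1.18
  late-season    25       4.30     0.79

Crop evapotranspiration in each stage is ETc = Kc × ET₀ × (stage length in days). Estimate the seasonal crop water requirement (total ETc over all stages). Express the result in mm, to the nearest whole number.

initial: 0.55 × 5.56 × 25 = 76.45 mm
mid-season: 1.18 × 8.02 × 45 = 425.86 mm
late-season: 0.79 × 4.30 × 25 = 84.93 mm
Seasonal total = 587.24 mm

587 mm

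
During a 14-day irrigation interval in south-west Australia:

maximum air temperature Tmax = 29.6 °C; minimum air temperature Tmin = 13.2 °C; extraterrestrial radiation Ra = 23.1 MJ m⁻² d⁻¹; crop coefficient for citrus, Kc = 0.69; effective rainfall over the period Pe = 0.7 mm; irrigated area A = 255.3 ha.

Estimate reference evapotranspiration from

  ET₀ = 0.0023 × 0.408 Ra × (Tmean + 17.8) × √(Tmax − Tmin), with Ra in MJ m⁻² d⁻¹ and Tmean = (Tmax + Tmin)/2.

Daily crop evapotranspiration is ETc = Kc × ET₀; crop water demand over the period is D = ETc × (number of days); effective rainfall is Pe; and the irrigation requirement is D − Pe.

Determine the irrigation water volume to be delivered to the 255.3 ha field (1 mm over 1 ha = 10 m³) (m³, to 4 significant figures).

83080 m³

Tmean = (29.6 + 13.2)/2 = 21.40 °C
0.408 Ra = 0.408 × 23.1 = 9.4248 mm/d equivalent
ET₀ = 0.0023 × 9.4248 × (21.40 + 17.8) × √16.4 = 0.0023 × 9.4248 × 39.20 × 4.0497 = 3.4412 mm/d
ETc = Kc × ET₀ = 0.69 × 3.4412 = 2.3744 mm/d
Crop demand D = ETc × 14 d = 2.3744 × 14 = 33.242 mm
D − Pe = 33.242 − 0.7 = 32.542 mm
Volume = 32.542 mm × 255.3 ha × 10 = 83079.7 m³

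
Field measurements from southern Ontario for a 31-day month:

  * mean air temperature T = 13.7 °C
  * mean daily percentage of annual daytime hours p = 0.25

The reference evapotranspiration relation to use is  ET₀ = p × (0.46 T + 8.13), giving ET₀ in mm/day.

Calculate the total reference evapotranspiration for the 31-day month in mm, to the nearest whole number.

ET₀ = 0.25 × (0.46 × 13.7 + 8.13) = 0.25 × 14.432 = 3.6080 mm/d
Monthly total = 3.6080 × 31 = 111.848 mm

112 mm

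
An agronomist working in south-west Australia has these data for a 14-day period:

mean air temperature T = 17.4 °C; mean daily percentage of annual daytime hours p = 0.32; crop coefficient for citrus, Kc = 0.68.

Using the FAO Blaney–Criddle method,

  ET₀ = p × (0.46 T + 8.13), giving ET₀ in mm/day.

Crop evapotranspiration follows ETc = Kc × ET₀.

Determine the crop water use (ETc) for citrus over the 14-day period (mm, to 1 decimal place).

ET₀ = 0.32 × (0.46 × 17.4 + 8.13) = 0.32 × 16.134 = 5.1629 mm/d
ETc = Kc × ET₀ = 0.68 × 5.1629 = 3.5108 mm/d
Over 14 days: 3.5108 × 14 = 49.151 mm

49.2 mm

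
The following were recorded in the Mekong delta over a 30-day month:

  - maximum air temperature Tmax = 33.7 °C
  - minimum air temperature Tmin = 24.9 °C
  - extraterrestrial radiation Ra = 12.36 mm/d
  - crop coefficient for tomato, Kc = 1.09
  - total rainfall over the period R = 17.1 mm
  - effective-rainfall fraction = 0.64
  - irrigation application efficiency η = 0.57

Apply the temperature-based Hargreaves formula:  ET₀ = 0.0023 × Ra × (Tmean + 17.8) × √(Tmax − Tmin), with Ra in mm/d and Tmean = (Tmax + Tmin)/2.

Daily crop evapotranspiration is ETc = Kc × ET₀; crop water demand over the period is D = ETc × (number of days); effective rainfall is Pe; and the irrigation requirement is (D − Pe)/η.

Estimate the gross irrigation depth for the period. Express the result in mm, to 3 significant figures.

Tmean = (33.7 + 24.9)/2 = 29.30 °C
ET₀ = 0.0023 × 12.36 × (29.30 + 17.8) × √8.8 = 0.0023 × 12.36 × 47.10 × 2.9665 = 3.9720 mm/d
ETc = Kc × ET₀ = 1.09 × 3.9720 = 4.3295 mm/d
Crop demand D = ETc × 30 d = 4.3295 × 30 = 129.885 mm
Pe = 0.64 × 17.1 = 10.944 mm
D − Pe = 129.885 − 10.944 = 118.941 mm
Gross irrigation = 118.941 / 0.57 = 208.668 mm

209 mm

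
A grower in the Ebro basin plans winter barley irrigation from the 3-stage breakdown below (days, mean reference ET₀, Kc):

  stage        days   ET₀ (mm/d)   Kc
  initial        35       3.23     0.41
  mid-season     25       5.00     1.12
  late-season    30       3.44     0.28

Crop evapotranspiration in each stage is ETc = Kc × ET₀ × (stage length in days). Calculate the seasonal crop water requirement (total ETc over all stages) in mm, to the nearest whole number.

initial: 0.41 × 3.23 × 35 = 46.35 mm
mid-season: 1.12 × 5.00 × 25 = 140.00 mm
late-season: 0.28 × 3.44 × 30 = 28.90 mm
Seasonal total = 215.25 mm

215 mm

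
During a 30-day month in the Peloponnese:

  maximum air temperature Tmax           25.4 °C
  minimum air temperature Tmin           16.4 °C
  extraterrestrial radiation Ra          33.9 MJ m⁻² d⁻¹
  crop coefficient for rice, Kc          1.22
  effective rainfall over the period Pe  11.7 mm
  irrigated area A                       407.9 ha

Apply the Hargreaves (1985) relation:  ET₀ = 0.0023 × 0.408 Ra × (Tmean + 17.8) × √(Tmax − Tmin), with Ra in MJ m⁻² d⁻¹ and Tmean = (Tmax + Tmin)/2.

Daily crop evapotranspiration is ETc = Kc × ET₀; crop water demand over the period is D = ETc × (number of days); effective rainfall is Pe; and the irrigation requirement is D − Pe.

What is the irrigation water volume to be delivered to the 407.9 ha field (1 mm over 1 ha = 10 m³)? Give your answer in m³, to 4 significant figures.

Tmean = (25.4 + 16.4)/2 = 20.90 °C
0.408 Ra = 0.408 × 33.9 = 13.8312 mm/d equivalent
ET₀ = 0.0023 × 13.8312 × (20.90 + 17.8) × √9.0 = 0.0023 × 13.8312 × 38.70 × 3.0000 = 3.6933 mm/d
ETc = Kc × ET₀ = 1.22 × 3.6933 = 4.5058 mm/d
Crop demand D = ETc × 30 d = 4.5058 × 30 = 135.174 mm
D − Pe = 135.174 − 11.7 = 123.474 mm
Volume = 123.474 mm × 407.9 ha × 10 = 503650.4 m³

503700 m³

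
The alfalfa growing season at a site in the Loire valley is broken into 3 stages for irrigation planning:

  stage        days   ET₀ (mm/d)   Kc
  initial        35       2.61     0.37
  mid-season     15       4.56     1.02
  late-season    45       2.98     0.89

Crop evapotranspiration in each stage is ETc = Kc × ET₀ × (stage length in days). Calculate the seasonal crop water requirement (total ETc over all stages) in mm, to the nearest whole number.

initial: 0.37 × 2.61 × 35 = 33.80 mm
mid-season: 1.02 × 4.56 × 15 = 69.77 mm
late-season: 0.89 × 2.98 × 45 = 119.35 mm
Seasonal total = 222.92 mm

223 mm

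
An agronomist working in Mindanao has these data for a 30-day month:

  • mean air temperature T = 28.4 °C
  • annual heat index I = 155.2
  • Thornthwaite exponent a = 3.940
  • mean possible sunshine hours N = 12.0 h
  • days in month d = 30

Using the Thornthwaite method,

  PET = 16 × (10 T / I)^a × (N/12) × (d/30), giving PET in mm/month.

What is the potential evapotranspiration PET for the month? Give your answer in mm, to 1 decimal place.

10T/I = 10 × 28.4 / 155.2 = 1.8299
(10T/I)^a = 1.8299^3.940 = 10.8134
Uncorrected PET = 16 × 10.8134 = 173.014 mm
Correction = (N/12)(d/30) = (12.0/12)(30/30) = 1.0000
PET = 173.014 × 1.0000 = 173.014 mm/month

173.0 mm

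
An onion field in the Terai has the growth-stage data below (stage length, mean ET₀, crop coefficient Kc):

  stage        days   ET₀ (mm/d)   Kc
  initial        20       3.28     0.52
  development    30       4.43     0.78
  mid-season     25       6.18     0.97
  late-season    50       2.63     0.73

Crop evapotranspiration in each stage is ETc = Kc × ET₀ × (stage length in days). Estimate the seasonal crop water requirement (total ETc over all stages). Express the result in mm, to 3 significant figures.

initial: 0.52 × 3.28 × 20 = 34.11 mm
development: 0.78 × 4.43 × 30 = 103.66 mm
mid-season: 0.97 × 6.18 × 25 = 149.87 mm
late-season: 0.73 × 2.63 × 50 = 96.00 mm
Seasonal total = 383.64 mm

384 mm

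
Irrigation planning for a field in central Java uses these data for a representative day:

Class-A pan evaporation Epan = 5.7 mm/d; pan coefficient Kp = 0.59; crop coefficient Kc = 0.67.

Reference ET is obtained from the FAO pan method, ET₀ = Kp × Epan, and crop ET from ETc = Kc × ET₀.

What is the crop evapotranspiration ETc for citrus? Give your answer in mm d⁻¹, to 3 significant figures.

ET₀ = 0.59 × 5.7 = 3.3630 mm/d
ETc = Kc × ET₀ = 0.67 × 3.3630 = 2.2532 mm/d

2.25 mm d⁻¹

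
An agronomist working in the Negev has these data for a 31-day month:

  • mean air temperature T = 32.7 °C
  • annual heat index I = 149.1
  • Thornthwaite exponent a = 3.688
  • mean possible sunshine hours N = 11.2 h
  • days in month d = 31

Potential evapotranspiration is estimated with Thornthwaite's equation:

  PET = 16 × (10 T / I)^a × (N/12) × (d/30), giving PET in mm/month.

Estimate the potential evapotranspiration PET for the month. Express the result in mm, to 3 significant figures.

279 mm

10T/I = 10 × 32.7 / 149.1 = 2.1932
(10T/I)^a = 2.1932^3.688 = 18.1091
Uncorrected PET = 16 × 18.1091 = 289.746 mm
Correction = (N/12)(d/30) = (11.2/12)(31/30) = 0.9644
PET = 289.746 × 0.9644 = 279.431 mm/month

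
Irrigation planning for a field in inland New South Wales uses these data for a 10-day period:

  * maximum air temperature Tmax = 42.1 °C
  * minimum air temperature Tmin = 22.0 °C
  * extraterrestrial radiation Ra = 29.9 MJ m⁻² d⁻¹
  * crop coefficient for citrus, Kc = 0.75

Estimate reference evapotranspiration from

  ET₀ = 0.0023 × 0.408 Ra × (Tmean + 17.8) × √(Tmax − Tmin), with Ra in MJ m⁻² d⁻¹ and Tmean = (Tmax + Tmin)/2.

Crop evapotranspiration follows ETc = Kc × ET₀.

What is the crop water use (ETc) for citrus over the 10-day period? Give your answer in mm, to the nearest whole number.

Tmean = (42.1 + 22.0)/2 = 32.05 °C
0.408 Ra = 0.408 × 29.9 = 12.1992 mm/d equivalent
ET₀ = 0.0023 × 12.1992 × (32.05 + 17.8) × √20.1 = 0.0023 × 12.1992 × 49.85 × 4.4833 = 6.2708 mm/d
ETc = Kc × ET₀ = 0.75 × 6.2708 = 4.7031 mm/d
Over 10 days: 4.7031 × 10 = 47.031 mm

47 mm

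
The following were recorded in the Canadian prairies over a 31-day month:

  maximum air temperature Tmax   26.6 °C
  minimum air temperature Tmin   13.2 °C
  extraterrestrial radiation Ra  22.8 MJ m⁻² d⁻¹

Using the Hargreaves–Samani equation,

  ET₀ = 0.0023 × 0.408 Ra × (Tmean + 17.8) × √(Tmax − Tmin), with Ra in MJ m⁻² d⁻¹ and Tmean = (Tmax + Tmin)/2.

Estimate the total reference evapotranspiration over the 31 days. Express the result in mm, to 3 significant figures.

Tmean = (26.6 + 13.2)/2 = 19.90 °C
0.408 Ra = 0.408 × 22.8 = 9.3024 mm/d equivalent
ET₀ = 0.0023 × 9.3024 × (19.90 + 17.8) × √13.4 = 0.0023 × 9.3024 × 37.70 × 3.6606 = 2.9527 mm/d
Over 31 days: 2.9527 × 31 = 91.534 mm

91.5 mm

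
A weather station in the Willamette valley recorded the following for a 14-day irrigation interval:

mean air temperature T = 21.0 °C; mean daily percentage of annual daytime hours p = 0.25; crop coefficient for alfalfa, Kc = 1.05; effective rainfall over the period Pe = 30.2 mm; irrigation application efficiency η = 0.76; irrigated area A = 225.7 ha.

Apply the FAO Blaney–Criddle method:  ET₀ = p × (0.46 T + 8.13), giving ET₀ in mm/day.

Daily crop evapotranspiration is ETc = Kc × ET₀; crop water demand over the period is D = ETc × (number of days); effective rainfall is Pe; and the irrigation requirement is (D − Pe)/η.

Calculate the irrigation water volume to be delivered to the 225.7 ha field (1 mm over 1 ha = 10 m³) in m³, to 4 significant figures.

104500 m³

ET₀ = 0.25 × (0.46 × 21.0 + 8.13) = 0.25 × 17.790 = 4.4475 mm/d
ETc = Kc × ET₀ = 1.05 × 4.4475 = 4.6699 mm/d
Crop demand D = ETc × 14 d = 4.6699 × 14 = 65.379 mm
D − Pe = 65.379 − 30.2 = 35.179 mm
Gross irrigation = 35.179 / 0.76 = 46.288 mm
Volume = 46.288 mm × 225.7 ha × 10 = 104472.0 m³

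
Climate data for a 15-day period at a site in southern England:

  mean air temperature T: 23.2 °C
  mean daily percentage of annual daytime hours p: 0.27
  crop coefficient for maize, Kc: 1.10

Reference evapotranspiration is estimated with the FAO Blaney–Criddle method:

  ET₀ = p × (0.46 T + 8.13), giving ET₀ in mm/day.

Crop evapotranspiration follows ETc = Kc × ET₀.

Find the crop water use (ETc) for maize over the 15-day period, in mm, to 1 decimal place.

ET₀ = 0.27 × (0.46 × 23.2 + 8.13) = 0.27 × 18.802 = 5.0765 mm/d
ETc = Kc × ET₀ = 1.10 × 5.0765 = 5.5842 mm/d
Over 15 days: 5.5842 × 15 = 83.763 mm

83.8 mm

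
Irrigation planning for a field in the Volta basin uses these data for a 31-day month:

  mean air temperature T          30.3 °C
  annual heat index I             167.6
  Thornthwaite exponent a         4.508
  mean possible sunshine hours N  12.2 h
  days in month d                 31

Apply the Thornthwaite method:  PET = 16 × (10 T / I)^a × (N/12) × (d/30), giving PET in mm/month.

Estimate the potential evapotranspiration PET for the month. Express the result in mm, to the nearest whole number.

10T/I = 10 × 30.3 / 167.6 = 1.8079
(10T/I)^a = 1.8079^4.508 = 14.4325
Uncorrected PET = 16 × 14.4325 = 230.920 mm
Correction = (N/12)(d/30) = (12.2/12)(31/30) = 1.0506
PET = 230.920 × 1.0506 = 242.605 mm/month

243 mm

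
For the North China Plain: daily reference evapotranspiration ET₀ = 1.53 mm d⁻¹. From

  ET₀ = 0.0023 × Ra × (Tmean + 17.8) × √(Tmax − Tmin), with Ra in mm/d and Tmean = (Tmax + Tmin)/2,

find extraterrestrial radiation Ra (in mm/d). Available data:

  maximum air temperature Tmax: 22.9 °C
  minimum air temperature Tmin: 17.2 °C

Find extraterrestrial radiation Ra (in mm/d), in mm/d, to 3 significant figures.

7.36 mm/d

Tmean = 20.05 °C; √ΔT = 2.3875
Ra = ET₀ / [0.0023 × (Tmean+17.8) × √ΔT] = 1.53 / (0.0023 × 37.85 × 2.3875) = 7.361 mm/d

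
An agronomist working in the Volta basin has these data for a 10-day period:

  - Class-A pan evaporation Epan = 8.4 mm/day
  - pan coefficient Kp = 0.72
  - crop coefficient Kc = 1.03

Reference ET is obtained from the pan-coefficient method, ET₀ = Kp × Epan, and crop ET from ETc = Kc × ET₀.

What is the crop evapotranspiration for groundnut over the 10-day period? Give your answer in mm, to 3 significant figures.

62.3 mm

ET₀ = 0.72 × 8.4 = 6.0480 mm/d
ETc = Kc × ET₀ = 1.03 × 6.0480 = 6.2294 mm/d
Over 10 days: 6.2294 × 10 = 62.294 mm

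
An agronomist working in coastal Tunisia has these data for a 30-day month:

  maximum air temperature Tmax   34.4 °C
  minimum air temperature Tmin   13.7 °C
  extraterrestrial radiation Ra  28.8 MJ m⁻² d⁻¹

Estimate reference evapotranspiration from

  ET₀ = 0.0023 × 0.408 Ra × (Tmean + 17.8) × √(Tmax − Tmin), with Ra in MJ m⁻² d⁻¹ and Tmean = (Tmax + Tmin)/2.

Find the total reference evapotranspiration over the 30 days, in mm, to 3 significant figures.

154 mm

Tmean = (34.4 + 13.7)/2 = 24.05 °C
0.408 Ra = 0.408 × 28.8 = 11.7504 mm/d equivalent
ET₀ = 0.0023 × 11.7504 × (24.05 + 17.8) × √20.7 = 0.0023 × 11.7504 × 41.85 × 4.5497 = 5.1459 mm/d
Over 30 days: 5.1459 × 30 = 154.377 mm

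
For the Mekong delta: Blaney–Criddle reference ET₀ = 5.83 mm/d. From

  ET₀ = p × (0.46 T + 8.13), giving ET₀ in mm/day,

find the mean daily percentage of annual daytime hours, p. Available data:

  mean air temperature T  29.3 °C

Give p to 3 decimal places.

0.270

p = ET₀ / (0.46 T + 8.13) = 5.83 / (0.46 × 29.3 + 8.13) = 5.83 / 21.608 = 0.2698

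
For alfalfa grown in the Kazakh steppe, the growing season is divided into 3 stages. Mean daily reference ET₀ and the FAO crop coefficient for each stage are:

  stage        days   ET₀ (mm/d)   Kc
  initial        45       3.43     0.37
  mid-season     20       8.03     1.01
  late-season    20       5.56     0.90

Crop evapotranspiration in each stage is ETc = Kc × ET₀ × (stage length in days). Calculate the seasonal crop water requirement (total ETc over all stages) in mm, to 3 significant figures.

319 mm

initial: 0.37 × 3.43 × 45 = 57.11 mm
mid-season: 1.01 × 8.03 × 20 = 162.21 mm
late-season: 0.90 × 5.56 × 20 = 100.08 mm
Seasonal total = 319.40 mm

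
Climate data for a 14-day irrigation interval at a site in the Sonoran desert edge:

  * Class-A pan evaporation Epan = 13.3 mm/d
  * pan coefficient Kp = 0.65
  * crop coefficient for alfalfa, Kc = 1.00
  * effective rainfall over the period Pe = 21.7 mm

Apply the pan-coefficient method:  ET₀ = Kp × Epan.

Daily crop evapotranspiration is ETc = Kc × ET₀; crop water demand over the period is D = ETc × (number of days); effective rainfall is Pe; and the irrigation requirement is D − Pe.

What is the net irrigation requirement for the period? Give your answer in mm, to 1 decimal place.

ET₀ = 0.65 × 13.3 = 8.6450 mm/d
ETc = Kc × ET₀ = 1.00 × 8.6450 = 8.6450 mm/d
Crop demand D = ETc × 14 d = 8.6450 × 14 = 121.030 mm
D − Pe = 121.030 − 21.7 = 99.330 mm

99.3 mm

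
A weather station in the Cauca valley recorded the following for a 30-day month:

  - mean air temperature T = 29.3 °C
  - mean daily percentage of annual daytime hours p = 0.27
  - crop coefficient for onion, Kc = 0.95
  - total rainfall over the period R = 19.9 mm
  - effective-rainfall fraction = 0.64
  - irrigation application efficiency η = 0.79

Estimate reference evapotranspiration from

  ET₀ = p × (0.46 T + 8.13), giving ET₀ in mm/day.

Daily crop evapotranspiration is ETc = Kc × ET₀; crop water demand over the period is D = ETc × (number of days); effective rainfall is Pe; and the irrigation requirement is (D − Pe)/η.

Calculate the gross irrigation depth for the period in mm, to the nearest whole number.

194 mm

ET₀ = 0.27 × (0.46 × 29.3 + 8.13) = 0.27 × 21.608 = 5.8342 mm/d
ETc = Kc × ET₀ = 0.95 × 5.8342 = 5.5425 mm/d
Crop demand D = ETc × 30 d = 5.5425 × 30 = 166.275 mm
Pe = 0.64 × 19.9 = 12.736 mm
D − Pe = 166.275 − 12.736 = 153.539 mm
Gross irrigation = 153.539 / 0.79 = 194.353 mm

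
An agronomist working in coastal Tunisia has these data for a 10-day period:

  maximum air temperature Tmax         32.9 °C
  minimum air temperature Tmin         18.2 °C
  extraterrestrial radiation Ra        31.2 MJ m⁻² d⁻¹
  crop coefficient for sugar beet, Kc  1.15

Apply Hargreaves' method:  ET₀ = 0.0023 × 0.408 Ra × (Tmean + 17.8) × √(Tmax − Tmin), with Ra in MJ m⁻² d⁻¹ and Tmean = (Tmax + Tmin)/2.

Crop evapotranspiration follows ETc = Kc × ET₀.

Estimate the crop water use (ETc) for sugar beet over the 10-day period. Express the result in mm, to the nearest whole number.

56 mm

Tmean = (32.9 + 18.2)/2 = 25.55 °C
0.408 Ra = 0.408 × 31.2 = 12.7296 mm/d equivalent
ET₀ = 0.0023 × 12.7296 × (25.55 + 17.8) × √14.7 = 0.0023 × 12.7296 × 43.35 × 3.8341 = 4.8663 mm/d
ETc = Kc × ET₀ = 1.15 × 4.8663 = 5.5962 mm/d
Over 10 days: 5.5962 × 10 = 55.962 mm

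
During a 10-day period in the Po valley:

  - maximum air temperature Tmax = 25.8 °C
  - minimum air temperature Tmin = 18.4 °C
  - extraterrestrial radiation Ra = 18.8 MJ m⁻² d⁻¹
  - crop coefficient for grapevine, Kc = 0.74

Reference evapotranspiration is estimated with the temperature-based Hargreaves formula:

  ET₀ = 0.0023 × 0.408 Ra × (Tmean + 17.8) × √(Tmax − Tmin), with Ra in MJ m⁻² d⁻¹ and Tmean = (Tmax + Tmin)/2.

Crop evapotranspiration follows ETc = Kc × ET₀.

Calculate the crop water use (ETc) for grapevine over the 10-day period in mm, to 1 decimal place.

Tmean = (25.8 + 18.4)/2 = 22.10 °C
0.408 Ra = 0.408 × 18.8 = 7.6704 mm/d equivalent
ET₀ = 0.0023 × 7.6704 × (22.10 + 17.8) × √7.4 = 0.0023 × 7.6704 × 39.90 × 2.7203 = 1.9149 mm/d
ETc = Kc × ET₀ = 0.74 × 1.9149 = 1.4170 mm/d
Over 10 days: 1.4170 × 10 = 14.170 mm

14.2 mm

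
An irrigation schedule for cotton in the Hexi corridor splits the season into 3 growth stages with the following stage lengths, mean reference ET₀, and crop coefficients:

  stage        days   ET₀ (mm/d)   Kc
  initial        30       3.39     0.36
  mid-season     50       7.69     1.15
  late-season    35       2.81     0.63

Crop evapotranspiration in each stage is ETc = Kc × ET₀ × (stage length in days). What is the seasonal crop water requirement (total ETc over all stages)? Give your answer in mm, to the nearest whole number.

541 mm

initial: 0.36 × 3.39 × 30 = 36.61 mm
mid-season: 1.15 × 7.69 × 50 = 442.18 mm
late-season: 0.63 × 2.81 × 35 = 61.96 mm
Seasonal total = 540.75 mm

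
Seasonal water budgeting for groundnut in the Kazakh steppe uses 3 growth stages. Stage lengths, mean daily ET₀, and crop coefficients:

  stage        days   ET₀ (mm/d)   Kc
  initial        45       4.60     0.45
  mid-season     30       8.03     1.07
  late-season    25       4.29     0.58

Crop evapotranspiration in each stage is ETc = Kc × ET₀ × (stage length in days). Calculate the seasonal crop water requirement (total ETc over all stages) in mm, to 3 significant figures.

initial: 0.45 × 4.60 × 45 = 93.15 mm
mid-season: 1.07 × 8.03 × 30 = 257.76 mm
late-season: 0.58 × 4.29 × 25 = 62.21 mm
Seasonal total = 413.12 mm

413 mm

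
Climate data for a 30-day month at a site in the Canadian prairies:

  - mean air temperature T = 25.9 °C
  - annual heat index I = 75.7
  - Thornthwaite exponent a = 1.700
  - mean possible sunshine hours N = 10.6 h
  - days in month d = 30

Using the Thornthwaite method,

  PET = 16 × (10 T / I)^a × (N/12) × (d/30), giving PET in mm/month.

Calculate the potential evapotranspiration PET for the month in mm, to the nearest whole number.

114 mm

10T/I = 10 × 25.9 / 75.7 = 3.4214
(10T/I)^a = 3.4214^1.700 = 8.0937
Uncorrected PET = 16 × 8.0937 = 129.499 mm
Correction = (N/12)(d/30) = (10.6/12)(30/30) = 0.8833
PET = 129.499 × 0.8833 = 114.386 mm/month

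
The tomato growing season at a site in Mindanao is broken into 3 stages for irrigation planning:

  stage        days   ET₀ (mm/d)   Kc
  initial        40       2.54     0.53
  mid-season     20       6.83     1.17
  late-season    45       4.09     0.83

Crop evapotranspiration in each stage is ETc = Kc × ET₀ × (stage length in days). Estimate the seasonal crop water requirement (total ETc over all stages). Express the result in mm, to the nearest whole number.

366 mm

initial: 0.53 × 2.54 × 40 = 53.85 mm
mid-season: 1.17 × 6.83 × 20 = 159.82 mm
late-season: 0.83 × 4.09 × 45 = 152.76 mm
Seasonal total = 366.43 mm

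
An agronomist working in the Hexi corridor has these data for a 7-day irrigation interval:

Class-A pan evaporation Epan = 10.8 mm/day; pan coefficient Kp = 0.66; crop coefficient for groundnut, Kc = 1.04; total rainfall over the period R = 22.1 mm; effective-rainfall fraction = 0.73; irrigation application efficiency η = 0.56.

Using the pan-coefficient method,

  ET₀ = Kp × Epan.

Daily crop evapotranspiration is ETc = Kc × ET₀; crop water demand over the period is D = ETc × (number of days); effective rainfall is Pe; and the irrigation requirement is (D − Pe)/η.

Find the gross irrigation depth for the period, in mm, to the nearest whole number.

64 mm

ET₀ = 0.66 × 10.8 = 7.1280 mm/d
ETc = Kc × ET₀ = 1.04 × 7.1280 = 7.4131 mm/d
Crop demand D = ETc × 7 d = 7.4131 × 7 = 51.892 mm
Pe = 0.73 × 22.1 = 16.133 mm
D − Pe = 51.892 − 16.133 = 35.759 mm
Gross irrigation = 35.759 / 0.56 = 63.855 mm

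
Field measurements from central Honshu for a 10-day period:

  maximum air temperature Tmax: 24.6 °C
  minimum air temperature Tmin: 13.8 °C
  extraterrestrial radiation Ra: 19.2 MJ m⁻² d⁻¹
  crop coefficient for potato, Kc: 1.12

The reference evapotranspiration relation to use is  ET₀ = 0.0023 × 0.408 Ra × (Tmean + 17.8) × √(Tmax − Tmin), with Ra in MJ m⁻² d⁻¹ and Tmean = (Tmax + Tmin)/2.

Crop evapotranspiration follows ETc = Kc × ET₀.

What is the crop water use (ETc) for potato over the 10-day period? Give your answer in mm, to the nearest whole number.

25 mm

Tmean = (24.6 + 13.8)/2 = 19.20 °C
0.408 Ra = 0.408 × 19.2 = 7.8336 mm/d equivalent
ET₀ = 0.0023 × 7.8336 × (19.20 + 17.8) × √10.8 = 0.0023 × 7.8336 × 37.00 × 3.2863 = 2.1908 mm/d
ETc = Kc × ET₀ = 1.12 × 2.1908 = 2.4537 mm/d
Over 10 days: 2.4537 × 10 = 24.537 mm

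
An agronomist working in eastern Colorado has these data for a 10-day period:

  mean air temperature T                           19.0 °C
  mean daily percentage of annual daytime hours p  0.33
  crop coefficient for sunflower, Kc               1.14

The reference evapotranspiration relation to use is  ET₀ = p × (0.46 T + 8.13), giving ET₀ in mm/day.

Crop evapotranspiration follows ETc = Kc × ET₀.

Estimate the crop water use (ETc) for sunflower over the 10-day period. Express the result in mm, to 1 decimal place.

63.5 mm

ET₀ = 0.33 × (0.46 × 19.0 + 8.13) = 0.33 × 16.870 = 5.5671 mm/d
ETc = Kc × ET₀ = 1.14 × 5.5671 = 6.3465 mm/d
Over 10 days: 6.3465 × 10 = 63.465 mm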